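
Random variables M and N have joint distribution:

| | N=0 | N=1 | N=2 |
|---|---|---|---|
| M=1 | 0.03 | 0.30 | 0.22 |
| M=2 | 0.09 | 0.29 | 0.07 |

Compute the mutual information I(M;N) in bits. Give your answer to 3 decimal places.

0.074 bits

Marginals: p(M) = (0.5500, 0.4500), p(N) = (0.1200, 0.5900, 0.2900).
I(M;N) = H(M) + H(N) − H(M,N).
H(M) = 0.9928, H(N) = 1.3341, H(M,N) = 2.2525.
I(M;N) = 0.9928 + 1.3341 − 2.2525 = 0.074 bits.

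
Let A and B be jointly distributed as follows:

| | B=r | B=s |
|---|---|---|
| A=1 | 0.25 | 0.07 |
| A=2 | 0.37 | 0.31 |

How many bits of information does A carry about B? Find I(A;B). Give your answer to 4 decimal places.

0.0393 bits

Marginals: p(A) = (0.3200, 0.6800), p(B) = (0.6200, 0.3800).
I(A;B) = Σ p(x,y)·log₂[p(x,y)/(p(x)p(y))].
  (1,r): 0.25·log₂(1.2601) = 0.08338
  (1,s): 0.07·log₂(0.5757) = -0.05577
  (2,r): 0.37·log₂(0.8776) = -0.06969
  (2,s): 0.31·log₂(1.1997) = 0.08143
Sum = 0.0393 bits.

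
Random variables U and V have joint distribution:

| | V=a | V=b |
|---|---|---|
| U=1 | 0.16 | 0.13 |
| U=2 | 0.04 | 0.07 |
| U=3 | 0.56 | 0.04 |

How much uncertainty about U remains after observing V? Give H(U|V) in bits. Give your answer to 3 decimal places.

Chain rule: H(U|V) = H(U,V) − H(V).
Marginals: p(U) = (0.2900, 0.1100, 0.6000), p(V) = (0.7600, 0.2400).
H(U,V) = 1.9142 bits; H(V) = 0.7950 bits.
H(U|V) = 1.9142 − 0.7950 = 1.119 bits.

1.119 bits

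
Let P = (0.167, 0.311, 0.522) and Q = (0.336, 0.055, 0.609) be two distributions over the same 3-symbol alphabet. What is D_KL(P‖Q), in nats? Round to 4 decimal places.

0.3416 nats

D(P‖Q) = Σ p·ln(p/q).
  0.167·ln(0.167/0.336) = -0.11675
  0.311·ln(0.311/0.055) = 0.53879
  0.522·ln(0.522/0.609) = -0.08047
D(P‖Q) = 0.3416 nats.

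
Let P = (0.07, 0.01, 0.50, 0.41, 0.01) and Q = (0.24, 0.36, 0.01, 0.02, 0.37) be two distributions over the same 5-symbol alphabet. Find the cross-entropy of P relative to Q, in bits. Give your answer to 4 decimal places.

H(P,Q) = −Σ p·log₂ q.
  −0.07·log₂(0.24) = 0.14412
  −0.01·log₂(0.36) = 0.01474
  −0.50·log₂(0.01) = 3.32193
  −0.41·log₂(0.02) = 2.31398
  −0.01·log₂(0.37) = 0.01434
H(P,Q) = 5.8091 bits.

5.8091 bits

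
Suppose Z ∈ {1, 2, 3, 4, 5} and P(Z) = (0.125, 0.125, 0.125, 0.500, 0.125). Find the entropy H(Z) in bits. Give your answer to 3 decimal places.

H(Z) = −Σ p·log₂ p.
  −(0.125)·log₂(0.125) = 0.3750
  −(0.125)·log₂(0.125) = 0.3750
  −(0.125)·log₂(0.125) = 0.3750
  −(0.500)·log₂(0.500) = 0.5000
  −(0.125)·log₂(0.125) = 0.3750
Sum: 0.3750 + 0.3750 + 0.3750 + 0.5000 + 0.3750 = 2.000 bits.

2.000 bits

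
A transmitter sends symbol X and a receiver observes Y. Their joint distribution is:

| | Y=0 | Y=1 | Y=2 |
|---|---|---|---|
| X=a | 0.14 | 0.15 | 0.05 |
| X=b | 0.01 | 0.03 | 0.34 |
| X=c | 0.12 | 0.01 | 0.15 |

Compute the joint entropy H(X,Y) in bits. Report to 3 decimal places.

2.615 bits

H(X,Y) = −Σ p(x,y)·log₂ p(x,y) over all 9 cells.
  cell (a,0): −0.14·log₂0.14 = 0.3971
  cell (a,1): −0.15·log₂0.15 = 0.4105
  cell (a,2): −0.05·log₂0.05 = 0.2161
  cell (b,0): −0.01·log₂0.01 = 0.0664
  cell (b,1): −0.03·log₂0.03 = 0.1518
  cell (b,2): −0.34·log₂0.34 = 0.5292
  cell (c,0): −0.12·log₂0.12 = 0.3671
  cell (c,1): −0.01·log₂0.01 = 0.0664
  cell (c,2): −0.15·log₂0.15 = 0.4105
Sum = 2.615 bits.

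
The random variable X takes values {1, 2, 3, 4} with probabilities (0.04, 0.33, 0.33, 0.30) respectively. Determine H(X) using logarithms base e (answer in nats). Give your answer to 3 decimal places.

1.222 nats

H(X) = −Σ p·ln p.
  −(0.04)·ln(0.04) = 0.1288
  −(0.33)·ln(0.33) = 0.3659
  −(0.33)·ln(0.33) = 0.3659
  −(0.30)·ln(0.30) = 0.3612
Sum: 0.1288 + 0.3659 + 0.3659 + 0.3612 = 1.222 nats.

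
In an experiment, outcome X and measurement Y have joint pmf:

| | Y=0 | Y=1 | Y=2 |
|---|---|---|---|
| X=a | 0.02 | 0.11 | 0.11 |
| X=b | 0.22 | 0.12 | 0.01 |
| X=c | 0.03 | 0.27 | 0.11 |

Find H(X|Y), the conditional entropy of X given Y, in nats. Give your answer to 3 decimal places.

Chain rule: H(X|Y) = H(X,Y) − H(Y).
Marginals: p(X) = (0.2400, 0.3500, 0.4100), p(Y) = (0.2700, 0.5000, 0.2300).
H(X,Y) = 1.8989 nats; H(Y) = 1.0381 nats.
H(X|Y) = 1.8989 − 1.0381 = 0.861 nats.

0.861 nats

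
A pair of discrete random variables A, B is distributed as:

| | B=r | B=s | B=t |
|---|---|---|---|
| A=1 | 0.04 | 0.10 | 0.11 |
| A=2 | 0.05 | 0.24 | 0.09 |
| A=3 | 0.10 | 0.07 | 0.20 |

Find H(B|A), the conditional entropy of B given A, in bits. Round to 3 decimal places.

1.395 bits

Marginals: p(A) = (0.2500, 0.3800, 0.3700), p(B) = (0.1900, 0.4100, 0.4000).
H(B|A) = Σ p(A) · H(B|A=·).
  A=1: p=0.2500, H(B|A=1) = 1.4729
  A=2: p=0.3800, H(B|A=2) = 1.2959
  A=3: p=0.3700, H(B|A=3) = 1.4443
Weighted sum = 1.395 bits.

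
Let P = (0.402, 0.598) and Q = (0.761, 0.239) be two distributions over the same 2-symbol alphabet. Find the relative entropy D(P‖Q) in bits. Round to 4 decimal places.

D(P‖Q) = Σ p·log₂(p/q).
  0.402·log₂(0.402/0.761) = -0.37012
  0.598·log₂(0.598/0.239) = 0.79123
D(P‖Q) = 0.4211 bits.

0.4211 bits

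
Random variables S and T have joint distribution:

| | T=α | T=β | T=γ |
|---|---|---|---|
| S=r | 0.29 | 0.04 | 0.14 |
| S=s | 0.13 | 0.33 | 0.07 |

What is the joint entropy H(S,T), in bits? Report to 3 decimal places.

2.280 bits

H(S,T) = −Σ p(x,y)·log₂ p(x,y) over all 6 cells.
  cell (r,α): −0.29·log₂0.29 = 0.5179
  cell (r,β): −0.04·log₂0.04 = 0.1858
  cell (r,γ): −0.14·log₂0.14 = 0.3971
  cell (s,α): −0.13·log₂0.13 = 0.3826
  cell (s,β): −0.33·log₂0.33 = 0.5278
  cell (s,γ): −0.07·log₂0.07 = 0.2686
Sum = 2.280 bits.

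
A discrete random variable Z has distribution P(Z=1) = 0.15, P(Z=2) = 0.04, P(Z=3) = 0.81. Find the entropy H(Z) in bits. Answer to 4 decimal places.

0.8425 bits

H(Z) = −Σ p·log₂ p.
  −(0.15)·log₂(0.15) = 0.41054
  −(0.04)·log₂(0.04) = 0.18575
  −(0.81)·log₂(0.81) = 0.24625
Sum: 0.41054 + 0.18575 + 0.24625 = 0.8425 bits.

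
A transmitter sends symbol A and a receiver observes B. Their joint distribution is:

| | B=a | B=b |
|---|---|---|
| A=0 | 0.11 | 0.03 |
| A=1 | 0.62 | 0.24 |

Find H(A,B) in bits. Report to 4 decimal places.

1.4238 bits

H(A,B) = −Σ p(x,y)·log₂ p(x,y) over all 4 cells.
  cell (0,a): −0.11·log₂0.11 = 0.35029
  cell (0,b): −0.03·log₂0.03 = 0.15177
  cell (1,a): −0.62·log₂0.62 = 0.42759
  cell (1,b): −0.24·log₂0.24 = 0.49413
Sum = 1.4238 bits.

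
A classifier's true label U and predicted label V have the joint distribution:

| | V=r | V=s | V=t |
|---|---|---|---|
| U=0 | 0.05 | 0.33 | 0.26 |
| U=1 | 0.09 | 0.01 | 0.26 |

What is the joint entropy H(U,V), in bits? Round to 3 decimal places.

H(U,V) = −Σ p(x,y)·log₂ p(x,y) over all 6 cells.
  cell (0,r): −0.05·log₂0.05 = 0.2161
  cell (0,s): −0.33·log₂0.33 = 0.5278
  cell (0,t): −0.26·log₂0.26 = 0.5053
  cell (1,r): −0.09·log₂0.09 = 0.3127
  cell (1,s): −0.01·log₂0.01 = 0.0664
  cell (1,t): −0.26·log₂0.26 = 0.5053
Sum = 2.134 bits.

2.134 bits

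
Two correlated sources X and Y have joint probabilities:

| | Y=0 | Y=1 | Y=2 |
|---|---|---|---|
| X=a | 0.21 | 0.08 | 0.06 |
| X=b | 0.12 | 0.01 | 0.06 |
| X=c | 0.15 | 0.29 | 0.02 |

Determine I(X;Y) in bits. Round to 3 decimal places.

Marginals: p(X) = (0.3500, 0.1900, 0.4600), p(Y) = (0.4800, 0.3800, 0.1400).
I(X;Y) = H(X) + H(Y) − H(X,Y).
H(X) = 1.5007, H(Y) = 1.4358, H(X,Y) = 2.7262.
I(X;Y) = 1.5007 + 1.4358 − 2.7262 = 0.210 bits.

0.210 bits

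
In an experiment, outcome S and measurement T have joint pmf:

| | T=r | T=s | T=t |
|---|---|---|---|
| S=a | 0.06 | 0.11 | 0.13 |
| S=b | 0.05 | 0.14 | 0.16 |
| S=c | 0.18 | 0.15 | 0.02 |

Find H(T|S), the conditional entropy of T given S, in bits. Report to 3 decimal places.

1.400 bits

Chain rule: H(T|S) = H(S,T) − H(S).
Marginals: p(S) = (0.3000, 0.3500, 0.3500), p(T) = (0.2900, 0.4000, 0.3100).
H(S,T) = 2.9814 bits; H(S) = 1.5813 bits.
H(T|S) = 2.9814 − 1.5813 = 1.400 bits.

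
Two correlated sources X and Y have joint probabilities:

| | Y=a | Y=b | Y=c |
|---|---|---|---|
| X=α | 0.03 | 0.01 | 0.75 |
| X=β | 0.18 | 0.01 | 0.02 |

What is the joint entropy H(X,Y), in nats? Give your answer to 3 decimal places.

H(X,Y) = −Σ p(x,y)·ln p(x,y) over all 6 cells.
  cell (α,a): −0.03·ln0.03 = 0.1052
  cell (α,b): −0.01·ln0.01 = 0.0461
  cell (α,c): −0.75·ln0.75 = 0.2158
  cell (β,a): −0.18·ln0.18 = 0.3087
  cell (β,b): −0.01·ln0.01 = 0.0461
  cell (β,c): −0.02·ln0.02 = 0.0782
Sum = 0.800 nats.

0.800 nats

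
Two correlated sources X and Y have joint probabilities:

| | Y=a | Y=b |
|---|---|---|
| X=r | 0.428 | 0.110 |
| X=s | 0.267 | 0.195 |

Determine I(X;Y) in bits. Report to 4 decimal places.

0.0403 bits

Marginals: p(X) = (0.5380, 0.4620), p(Y) = (0.6950, 0.3050).
I(X;Y) = Σ p(x,y)·log₂[p(x,y)/(p(x)p(y))].
  (r,a): 0.428·log₂(1.1447) = 0.08343
  (r,b): 0.110·log₂(0.6704) = -0.06347
  (s,a): 0.267·log₂(0.8315) = -0.07106
  (s,b): 0.195·log₂(1.3839) = 0.09140
Sum = 0.0403 bits.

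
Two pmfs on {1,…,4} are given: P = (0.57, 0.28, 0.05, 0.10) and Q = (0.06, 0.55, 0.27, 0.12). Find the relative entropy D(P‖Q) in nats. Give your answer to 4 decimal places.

0.9916 nats

D(P‖Q) = Σ p·ln(p/q).
  0.57·ln(0.57/0.06) = 1.28324
  0.28·ln(0.28/0.55) = -0.18904
  0.05·ln(0.05/0.27) = -0.08432
  0.10·ln(0.10/0.12) = -0.01823
D(P‖Q) = 0.9916 nats.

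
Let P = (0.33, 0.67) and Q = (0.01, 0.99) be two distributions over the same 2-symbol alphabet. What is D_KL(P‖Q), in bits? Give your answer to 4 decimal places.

D(P‖Q) = Σ p·log₂(p/q).
  0.33·log₂(0.33/0.01) = 1.66465
  0.67·log₂(0.67/0.99) = -0.37739
D(P‖Q) = 1.2873 bits.

1.2873 bits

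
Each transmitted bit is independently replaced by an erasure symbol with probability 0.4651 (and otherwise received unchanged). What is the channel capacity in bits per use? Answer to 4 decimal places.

Binary erasure channel: capacity C = 1 − ε.
C = 1 − 0.4651 = 0.5349 bits per channel use.

0.5349 bits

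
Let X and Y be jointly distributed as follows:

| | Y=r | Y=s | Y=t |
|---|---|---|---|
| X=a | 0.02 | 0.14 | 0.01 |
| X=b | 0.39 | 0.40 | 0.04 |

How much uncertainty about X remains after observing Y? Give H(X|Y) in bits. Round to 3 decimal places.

Chain rule: H(X|Y) = H(X,Y) − H(Y).
Marginals: p(X) = (0.1700, 0.8300), p(Y) = (0.4100, 0.5400, 0.0500).
H(X,Y) = 1.8207 bits; H(Y) = 1.2235 bits.
H(X|Y) = 1.8207 − 1.2235 = 0.597 bits.

0.597 bits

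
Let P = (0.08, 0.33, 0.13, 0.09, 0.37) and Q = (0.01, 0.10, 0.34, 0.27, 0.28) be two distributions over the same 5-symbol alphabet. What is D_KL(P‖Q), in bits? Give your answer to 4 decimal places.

D(P‖Q) = Σ p·log₂(p/q).
  0.08·log₂(0.08/0.01) = 0.24000
  0.33·log₂(0.33/0.10) = 0.56841
  0.13·log₂(0.13/0.34) = -0.18031
  0.09·log₂(0.09/0.27) = -0.14265
  0.37·log₂(0.37/0.28) = 0.14878
D(P‖Q) = 0.6342 bits.

0.6342 bits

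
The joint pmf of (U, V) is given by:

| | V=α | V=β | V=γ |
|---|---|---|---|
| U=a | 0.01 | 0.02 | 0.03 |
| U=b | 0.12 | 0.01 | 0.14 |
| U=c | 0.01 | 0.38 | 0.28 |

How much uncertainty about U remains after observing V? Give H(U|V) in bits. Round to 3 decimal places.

0.830 bits

Marginals: p(U) = (0.0600, 0.2700, 0.6700), p(V) = (0.1400, 0.4100, 0.4500).
H(U|V) = Σ p(V) · H(U|V=·).
  V=α: p=0.1400, H(U|V=α) = 0.7345
  V=β: p=0.4100, H(U|V=β) = 0.4448
  V=γ: p=0.4500, H(U|V=γ) = 1.2104
Weighted sum = 0.830 bits.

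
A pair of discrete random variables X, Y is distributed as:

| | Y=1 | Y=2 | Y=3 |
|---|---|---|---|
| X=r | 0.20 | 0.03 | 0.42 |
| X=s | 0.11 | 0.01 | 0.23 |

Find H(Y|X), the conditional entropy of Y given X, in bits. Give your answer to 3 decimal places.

Chain rule: H(Y|X) = H(X,Y) − H(X).
Marginals: p(X) = (0.6500, 0.3500), p(Y) = (0.3100, 0.0400, 0.6500).
H(X,Y) = 2.0462 bits; H(X) = 0.9341 bits.
H(Y|X) = 2.0462 − 0.9341 = 1.112 bits.

1.112 bits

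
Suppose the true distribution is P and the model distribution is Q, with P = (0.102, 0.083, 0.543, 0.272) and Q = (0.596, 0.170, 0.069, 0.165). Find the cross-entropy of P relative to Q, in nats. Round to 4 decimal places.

2.1417 nats

H(P,Q) = −Σ p·ln q.
  −0.102·ln(0.596) = 0.05279
  −0.083·ln(0.170) = 0.14707
  −0.543·ln(0.069) = 1.45179
  −0.272·ln(0.165) = 0.49009
H(P,Q) = 2.1417 nats.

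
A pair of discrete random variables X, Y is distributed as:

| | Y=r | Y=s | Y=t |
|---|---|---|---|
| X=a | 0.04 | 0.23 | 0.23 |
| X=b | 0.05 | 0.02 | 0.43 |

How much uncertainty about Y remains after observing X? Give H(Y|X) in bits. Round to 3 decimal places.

1.014 bits

Marginals: p(X) = (0.5000, 0.5000), p(Y) = (0.0900, 0.2500, 0.6600).
H(Y|X) = Σ p(X) · H(Y|X=·).
  X=a: p=0.5000, H(Y|X=a) = 1.3222
  X=b: p=0.5000, H(Y|X=b) = 0.7051
Weighted sum = 1.014 bits.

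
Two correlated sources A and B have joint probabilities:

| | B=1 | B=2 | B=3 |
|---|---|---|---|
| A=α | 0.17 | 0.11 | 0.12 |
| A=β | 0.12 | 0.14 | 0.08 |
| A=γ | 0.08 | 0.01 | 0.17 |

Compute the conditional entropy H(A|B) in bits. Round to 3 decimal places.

Marginals: p(A) = (0.4000, 0.3400, 0.2600), p(B) = (0.3700, 0.2600, 0.3700).
H(A|B) = Σ p(B) · H(A|B=·).
  B=1: p=0.3700, H(A|B=1) = 1.5201
  B=2: p=0.2600, H(A|B=2) = 1.1867
  B=3: p=0.3700, H(A|B=3) = 1.5201
Weighted sum = 1.433 bits.

1.433 bits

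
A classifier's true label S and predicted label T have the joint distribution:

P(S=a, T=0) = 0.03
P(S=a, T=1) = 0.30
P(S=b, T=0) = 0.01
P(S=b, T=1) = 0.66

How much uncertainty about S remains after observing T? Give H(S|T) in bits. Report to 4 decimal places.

Marginals: p(S) = (0.3300, 0.6700), p(T) = (0.0400, 0.9600).
H(S|T) = Σ p(T) · H(S|T=·).
  T=0: p=0.0400, H(S|T=0) = 0.8113
  T=1: p=0.9600, H(S|T=1) = 0.8960
Weighted sum = 0.8926 bits.

0.8926 bits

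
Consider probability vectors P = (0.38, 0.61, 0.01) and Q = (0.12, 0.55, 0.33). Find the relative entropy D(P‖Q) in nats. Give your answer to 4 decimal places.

D(P‖Q) = Σ p·ln(p/q).
  0.38·ln(0.38/0.12) = 0.43802
  0.61·ln(0.61/0.55) = 0.06316
  0.01·ln(0.01/0.33) = -0.03497
D(P‖Q) = 0.4662 nats.

0.4662 nats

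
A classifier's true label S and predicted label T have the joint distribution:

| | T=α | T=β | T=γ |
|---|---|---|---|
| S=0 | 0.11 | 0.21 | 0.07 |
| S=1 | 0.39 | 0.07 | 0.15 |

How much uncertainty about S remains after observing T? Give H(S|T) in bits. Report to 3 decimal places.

0.806 bits

Chain rule: H(S|T) = H(S,T) − H(T).
Marginals: p(S) = (0.3900, 0.6100), p(T) = (0.5000, 0.2800, 0.2200).
H(S,T) = 2.3006 bits; H(T) = 1.4948 bits.
H(S|T) = 2.3006 − 1.4948 = 0.806 bits.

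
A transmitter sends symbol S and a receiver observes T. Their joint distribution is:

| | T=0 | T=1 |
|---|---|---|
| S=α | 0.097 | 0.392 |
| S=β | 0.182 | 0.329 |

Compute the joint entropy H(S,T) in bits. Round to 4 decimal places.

1.8311 bits

H(S,T) = −Σ p(x,y)·log₂ p(x,y) over all 4 cells.
  cell (α,0): −0.097·log₂0.097 = 0.32649
  cell (α,1): −0.392·log₂0.392 = 0.52962
  cell (β,0): −0.182·log₂0.182 = 0.44735
  cell (β,1): −0.329·log₂0.329 = 0.52766
Sum = 1.8311 bits.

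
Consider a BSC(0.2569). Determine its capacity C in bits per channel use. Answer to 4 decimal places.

0.1780 bits

Binary symmetric channel: C = 1 − h₂(ε) where h₂ is the binary entropy function.
h₂(0.2569) = −0.2569·log₂0.2569 − 0.7431·log₂0.7431 = 0.8220.
C = 1 − 0.8220 = 0.1780 bits per channel use.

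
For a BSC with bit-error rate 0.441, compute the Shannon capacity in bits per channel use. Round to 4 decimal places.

0.0101 bits

Binary symmetric channel: C = 1 − h₂(ε) where h₂ is the binary entropy function.
h₂(0.441) = −0.441·log₂0.441 − 0.559·log₂0.559 = 0.9899.
C = 1 − 0.9899 = 0.0101 bits per channel use.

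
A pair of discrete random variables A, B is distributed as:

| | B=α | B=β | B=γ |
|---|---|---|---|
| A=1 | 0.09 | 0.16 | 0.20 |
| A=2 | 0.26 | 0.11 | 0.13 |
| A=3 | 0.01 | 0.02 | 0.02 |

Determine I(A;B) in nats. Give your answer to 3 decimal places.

0.057 nats

Marginals: p(A) = (0.4500, 0.5000, 0.0500), p(B) = (0.3600, 0.2900, 0.3500).
I(A;B) = H(A) + H(B) − H(A,B).
H(A) = 0.8557, H(B) = 1.0942, H(A,B) = 1.8926.
I(A;B) = 0.8557 + 1.0942 − 1.8926 = 0.057 nats.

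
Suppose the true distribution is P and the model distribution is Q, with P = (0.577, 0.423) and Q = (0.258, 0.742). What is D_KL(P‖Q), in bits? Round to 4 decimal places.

0.3271 bits

D(P‖Q) = Σ p·log₂(p/q).
  0.577·log₂(0.577/0.258) = 0.67001
  0.423·log₂(0.423/0.742) = -0.34295
D(P‖Q) = 0.3271 bits.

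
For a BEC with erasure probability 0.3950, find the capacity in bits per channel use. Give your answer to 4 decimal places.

Binary erasure channel: capacity C = 1 − ε.
C = 1 − 0.3950 = 0.6050 bits per channel use.

0.6050 bits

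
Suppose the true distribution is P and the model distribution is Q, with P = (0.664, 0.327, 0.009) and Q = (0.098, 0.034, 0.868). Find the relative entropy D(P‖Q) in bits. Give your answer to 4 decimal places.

2.8414 bits

D(P‖Q) = Σ p·log₂(p/q).
  0.664·log₂(0.664/0.098) = 1.83286
  0.327·log₂(0.327/0.034) = 1.06788
  0.009·log₂(0.009/0.868) = -0.05932
D(P‖Q) = 2.8414 bits.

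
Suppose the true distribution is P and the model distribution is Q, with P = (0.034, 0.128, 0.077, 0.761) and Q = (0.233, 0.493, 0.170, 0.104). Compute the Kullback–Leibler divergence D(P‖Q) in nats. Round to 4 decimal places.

1.2155 nats

D(P‖Q) = Σ p·ln(p/q).
  0.034·ln(0.034/0.233) = -0.06544
  0.128·ln(0.128/0.493) = -0.17261
  0.077·ln(0.077/0.170) = -0.06098
  0.761·ln(0.761/0.104) = 1.51457
D(P‖Q) = 1.2155 nats.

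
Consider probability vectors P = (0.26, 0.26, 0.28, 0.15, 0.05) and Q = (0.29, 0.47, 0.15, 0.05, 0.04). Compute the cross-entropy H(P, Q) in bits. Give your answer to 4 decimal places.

H(P,Q) = −Σ p·log₂ q.
  −0.26·log₂(0.29) = 0.46433
  −0.26·log₂(0.47) = 0.28321
  −0.28·log₂(0.15) = 0.76635
  −0.15·log₂(0.05) = 0.64829
  −0.05·log₂(0.04) = 0.23219
H(P,Q) = 2.3944 bits.

2.3944 bits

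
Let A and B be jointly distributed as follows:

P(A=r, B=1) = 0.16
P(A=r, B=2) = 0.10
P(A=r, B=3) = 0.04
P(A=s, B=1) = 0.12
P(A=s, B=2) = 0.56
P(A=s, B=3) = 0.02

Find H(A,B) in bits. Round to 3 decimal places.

H(A,B) = −Σ p(x,y)·log₂ p(x,y) over all 6 cells.
  cell (r,1): −0.16·log₂0.16 = 0.4230
  cell (r,2): −0.10·log₂0.10 = 0.3322
  cell (r,3): −0.04·log₂0.04 = 0.1858
  cell (s,1): −0.12·log₂0.12 = 0.3671
  cell (s,2): −0.56·log₂0.56 = 0.4684
  cell (s,3): −0.02·log₂0.02 = 0.1129
Sum = 1.889 bits.

1.889 bits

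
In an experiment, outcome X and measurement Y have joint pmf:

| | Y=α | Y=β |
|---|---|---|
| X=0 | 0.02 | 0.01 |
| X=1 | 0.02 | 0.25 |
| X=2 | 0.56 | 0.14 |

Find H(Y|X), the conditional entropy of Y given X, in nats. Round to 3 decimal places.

0.441 nats

Chain rule: H(Y|X) = H(X,Y) − H(X).
Marginals: p(X) = (0.0300, 0.2700, 0.7000), p(Y) = (0.6000, 0.4000).
H(X,Y) = 1.1491 nats; H(X) = 0.7084 nats.
H(Y|X) = 1.1491 − 0.7084 = 0.441 nats.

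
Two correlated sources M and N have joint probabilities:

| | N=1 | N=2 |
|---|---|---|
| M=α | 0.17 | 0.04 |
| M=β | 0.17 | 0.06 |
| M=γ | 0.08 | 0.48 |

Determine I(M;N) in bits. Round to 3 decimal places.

Marginals: p(M) = (0.2100, 0.2300, 0.5600), p(N) = (0.4200, 0.5800).
I(M;N) = Σ p(x,y)·log₂[p(x,y)/(p(x)p(y))].
  (α,1): 0.17·log₂(1.9274) = 0.1609
  (α,2): 0.04·log₂(0.3284) = -0.0643
  (β,1): 0.17·log₂(1.7598) = 0.1386
  (β,2): 0.06·log₂(0.4498) = -0.0692
  (γ,1): 0.08·log₂(0.3401) = -0.1245
  (γ,2): 0.48·log₂(1.4778) = 0.2705
Sum = 0.312 bits.

0.312 bits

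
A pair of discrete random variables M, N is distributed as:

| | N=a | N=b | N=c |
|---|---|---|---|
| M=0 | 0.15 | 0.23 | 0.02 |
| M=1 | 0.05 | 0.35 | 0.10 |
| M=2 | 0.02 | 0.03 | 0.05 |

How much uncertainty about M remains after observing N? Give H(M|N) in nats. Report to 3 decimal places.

Marginals: p(M) = (0.4000, 0.5000, 0.1000), p(N) = (0.2200, 0.6100, 0.1700).
H(M|N) = Σ p(N) · H(M|N=·).
  N=a: p=0.2200, H(M|N=a) = 0.8158
  N=b: p=0.6100, H(M|N=b) = 0.8347
  N=c: p=0.1700, H(M|N=c) = 0.9238
Weighted sum = 0.846 nats.

0.846 nats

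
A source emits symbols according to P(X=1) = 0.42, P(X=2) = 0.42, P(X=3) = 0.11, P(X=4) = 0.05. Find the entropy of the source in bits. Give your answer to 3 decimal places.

1.618 bits

H(X) = −Σ p·log₂ p.
  −(0.42)·log₂(0.42) = 0.5256
  −(0.42)·log₂(0.42) = 0.5256
  −(0.11)·log₂(0.11) = 0.3503
  −(0.05)·log₂(0.05) = 0.2161
Sum: 0.5256 + 0.5256 + 0.3503 + 0.2161 = 1.618 bits.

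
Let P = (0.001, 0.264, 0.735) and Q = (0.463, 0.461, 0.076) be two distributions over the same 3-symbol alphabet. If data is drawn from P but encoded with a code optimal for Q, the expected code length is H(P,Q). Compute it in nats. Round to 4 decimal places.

H(P,Q) = −Σ p·ln q.
  −0.001·ln(0.463) = 0.00077
  −0.264·ln(0.461) = 0.20443
  −0.735·ln(0.076) = 1.89411
H(P,Q) = 2.0993 nats.

2.0993 nats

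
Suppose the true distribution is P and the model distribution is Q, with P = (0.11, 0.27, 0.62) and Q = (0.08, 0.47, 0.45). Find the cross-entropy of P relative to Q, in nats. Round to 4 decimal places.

H(P,Q) = −Σ p·ln q.
  −0.11·ln(0.08) = 0.27783
  −0.27·ln(0.47) = 0.20386
  −0.62·ln(0.45) = 0.49507
H(P,Q) = 0.9768 nats.

0.9768 nats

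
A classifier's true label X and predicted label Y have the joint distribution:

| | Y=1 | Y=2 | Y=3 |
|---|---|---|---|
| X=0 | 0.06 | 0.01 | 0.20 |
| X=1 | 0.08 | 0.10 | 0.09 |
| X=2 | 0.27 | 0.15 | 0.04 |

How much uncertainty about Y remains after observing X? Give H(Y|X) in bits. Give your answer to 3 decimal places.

1.282 bits

Marginals: p(X) = (0.2700, 0.2700, 0.4600), p(Y) = (0.4100, 0.2600, 0.3300).
H(Y|X) = Σ p(X) · H(Y|X=·).
  X=0: p=0.2700, H(Y|X=0) = 0.9790
  X=1: p=0.2700, H(Y|X=1) = 1.5790
  X=2: p=0.4600, H(Y|X=2) = 1.2848
Weighted sum = 1.282 bits.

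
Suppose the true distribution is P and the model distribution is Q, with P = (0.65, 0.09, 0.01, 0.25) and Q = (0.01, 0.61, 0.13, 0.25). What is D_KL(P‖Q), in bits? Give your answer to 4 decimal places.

D(P‖Q) = Σ p·log₂(p/q).
  0.65·log₂(0.65/0.01) = 3.91454
  0.09·log₂(0.09/0.61) = -0.24847
  0.01·log₂(0.01/0.13) = -0.03700
  0.25·log₂(0.25/0.25) = 0.00000
D(P‖Q) = 3.6291 bits.

3.6291 bits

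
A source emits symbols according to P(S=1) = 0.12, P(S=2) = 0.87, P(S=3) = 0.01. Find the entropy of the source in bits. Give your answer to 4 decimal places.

0.6083 bits

H(S) = −Σ p·log₂ p.
  −(0.12)·log₂(0.12) = 0.36707
  −(0.87)·log₂(0.87) = 0.17479
  −(0.01)·log₂(0.01) = 0.06644
Sum: 0.36707 + 0.17479 + 0.06644 = 0.6083 bits.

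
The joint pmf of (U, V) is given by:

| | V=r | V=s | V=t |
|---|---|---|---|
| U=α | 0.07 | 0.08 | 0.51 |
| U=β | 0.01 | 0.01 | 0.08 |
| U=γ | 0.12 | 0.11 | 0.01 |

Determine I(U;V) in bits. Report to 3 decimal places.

0.329 bits

Marginals: p(U) = (0.6600, 0.1000, 0.2400), p(V) = (0.2000, 0.2000, 0.6000).
I(U;V) = Σ p(x,y)·log₂[p(x,y)/(p(x)p(y))].
  (α,r): 0.07·log₂(0.5303) = -0.0641
  (α,s): 0.08·log₂(0.6061) = -0.0578
  (α,t): 0.51·log₂(1.2879) = 0.1861
  (β,r): 0.01·log₂(0.5000) = -0.0100
  (β,s): 0.01·log₂(0.5000) = -0.0100
  (β,t): 0.08·log₂(1.3333) = 0.0332
  (γ,r): 0.12·log₂(2.5000) = 0.1586
  (γ,s): 0.11·log₂(2.2917) = 0.1316
  (γ,t): 0.01·log₂(0.0694) = -0.0385
Sum = 0.329 bits.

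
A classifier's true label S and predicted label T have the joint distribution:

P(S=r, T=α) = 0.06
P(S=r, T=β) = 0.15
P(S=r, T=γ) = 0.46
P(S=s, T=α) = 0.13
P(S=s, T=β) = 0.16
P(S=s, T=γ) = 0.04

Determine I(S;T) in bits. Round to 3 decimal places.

Marginals: p(S) = (0.6700, 0.3300), p(T) = (0.1900, 0.3100, 0.5000).
I(S;T) = Σ p(x,y)·log₂[p(x,y)/(p(x)p(y))].
  (r,α): 0.06·log₂(0.4713) = -0.0651
  (r,β): 0.15·log₂(0.7222) = -0.0704
  (r,γ): 0.46·log₂(1.3731) = 0.2104
  (s,α): 0.13·log₂(2.0734) = 0.1368
  (s,β): 0.16·log₂(1.5640) = 0.1032
  (s,γ): 0.04·log₂(0.2424) = -0.0818
Sum = 0.233 bits.

0.233 bits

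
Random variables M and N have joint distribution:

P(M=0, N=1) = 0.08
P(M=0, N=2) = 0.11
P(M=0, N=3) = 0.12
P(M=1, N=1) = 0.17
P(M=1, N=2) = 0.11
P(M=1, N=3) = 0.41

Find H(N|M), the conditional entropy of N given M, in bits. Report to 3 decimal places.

Chain rule: H(N|M) = H(M,N) − H(M).
Marginals: p(M) = (0.3100, 0.6900), p(N) = (0.2500, 0.2200, 0.5300).
H(M,N) = 2.3211 bits; H(M) = 0.8932 bits.
H(N|M) = 2.3211 − 0.8932 = 1.428 bits.

1.428 bits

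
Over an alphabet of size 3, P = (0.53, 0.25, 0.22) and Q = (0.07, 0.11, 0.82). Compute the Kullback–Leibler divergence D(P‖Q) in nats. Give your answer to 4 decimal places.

0.9887 nats

D(P‖Q) = Σ p·ln(p/q).
  0.53·ln(0.53/0.07) = 1.07292
  0.25·ln(0.25/0.11) = 0.20525
  0.22·ln(0.22/0.82) = -0.28945
D(P‖Q) = 0.9887 nats.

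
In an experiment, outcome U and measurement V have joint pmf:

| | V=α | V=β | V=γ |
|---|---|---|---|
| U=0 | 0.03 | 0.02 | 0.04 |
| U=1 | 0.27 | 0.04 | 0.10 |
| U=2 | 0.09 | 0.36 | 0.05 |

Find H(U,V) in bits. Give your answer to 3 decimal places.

2.538 bits

H(U,V) = −Σ p(x,y)·log₂ p(x,y) over all 9 cells.
  cell (0,α): −0.03·log₂0.03 = 0.1518
  cell (0,β): −0.02·log₂0.02 = 0.1129
  cell (0,γ): −0.04·log₂0.04 = 0.1858
  cell (1,α): −0.27·log₂0.27 = 0.5100
  cell (1,β): −0.04·log₂0.04 = 0.1858
  cell (1,γ): −0.10·log₂0.10 = 0.3322
  cell (2,α): −0.09·log₂0.09 = 0.3127
  cell (2,β): −0.36·log₂0.36 = 0.5306
  cell (2,γ): −0.05·log₂0.05 = 0.2161
Sum = 2.538 bits.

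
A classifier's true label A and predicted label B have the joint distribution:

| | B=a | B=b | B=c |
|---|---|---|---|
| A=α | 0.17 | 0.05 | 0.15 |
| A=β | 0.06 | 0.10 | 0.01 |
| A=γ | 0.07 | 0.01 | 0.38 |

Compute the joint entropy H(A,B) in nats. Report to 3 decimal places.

1.781 nats

H(A,B) = −Σ p(x,y)·ln p(x,y) over all 9 cells.
  cell (α,a): −0.17·ln0.17 = 0.3012
  cell (α,b): −0.05·ln0.05 = 0.1498
  cell (α,c): −0.15·ln0.15 = 0.2846
  cell (β,a): −0.06·ln0.06 = 0.1688
  cell (β,b): −0.10·ln0.10 = 0.2303
  cell (β,c): −0.01·ln0.01 = 0.0461
  cell (γ,a): −0.07·ln0.07 = 0.1861
  cell (γ,b): −0.01·ln0.01 = 0.0461
  cell (γ,c): −0.38·ln0.38 = 0.3677
Sum = 1.781 nats.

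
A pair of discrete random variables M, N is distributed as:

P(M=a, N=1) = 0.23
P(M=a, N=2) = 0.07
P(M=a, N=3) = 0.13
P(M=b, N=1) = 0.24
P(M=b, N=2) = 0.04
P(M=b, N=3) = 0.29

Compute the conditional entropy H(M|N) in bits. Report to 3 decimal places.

0.949 bits

Chain rule: H(M|N) = H(M,N) − H(N).
Marginals: p(M) = (0.4300, 0.5700), p(N) = (0.4700, 0.1100, 0.4200).
H(M,N) = 2.3367 bits; H(N) = 1.3879 bits.
H(M|N) = 2.3367 − 1.3879 = 0.949 bits.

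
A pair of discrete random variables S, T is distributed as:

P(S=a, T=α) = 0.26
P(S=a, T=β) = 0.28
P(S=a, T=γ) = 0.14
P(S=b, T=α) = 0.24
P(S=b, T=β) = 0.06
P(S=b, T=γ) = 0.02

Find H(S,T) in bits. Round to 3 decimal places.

2.267 bits

H(S,T) = −Σ p(x,y)·log₂ p(x,y) over all 6 cells.
  cell (a,α): −0.26·log₂0.26 = 0.5053
  cell (a,β): −0.28·log₂0.28 = 0.5142
  cell (a,γ): −0.14·log₂0.14 = 0.3971
  cell (b,α): −0.24·log₂0.24 = 0.4941
  cell (b,β): −0.06·log₂0.06 = 0.2435
  cell (b,γ): −0.02·log₂0.02 = 0.1129
Sum = 2.267 bits.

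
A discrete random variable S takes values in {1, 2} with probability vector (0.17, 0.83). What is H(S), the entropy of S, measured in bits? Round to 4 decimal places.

0.6577 bits

H(S) = −Σ p·log₂ p.
  −(0.17)·log₂(0.17) = 0.43459
  −(0.83)·log₂(0.83) = 0.22312
Sum: 0.43459 + 0.22312 = 0.6577 bits.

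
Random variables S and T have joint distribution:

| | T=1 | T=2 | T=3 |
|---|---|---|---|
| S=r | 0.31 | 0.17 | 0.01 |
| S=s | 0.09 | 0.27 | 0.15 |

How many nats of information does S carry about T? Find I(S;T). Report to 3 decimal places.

0.149 nats

Marginals: p(S) = (0.4900, 0.5100), p(T) = (0.4000, 0.4400, 0.1600).
I(S;T) = Σ p(x,y)·ln[p(x,y)/(p(x)p(y))].
  (r,1): 0.31·ln(1.5816) = 0.1421
  (r,2): 0.17·ln(0.7885) = -0.0404
  (r,3): 0.01·ln(0.1276) = -0.0206
  (s,1): 0.09·ln(0.4412) = -0.0736
  (s,2): 0.27·ln(1.2032) = 0.0499
  (s,3): 0.15·ln(1.8382) = 0.0913
Sum = 0.149 nats.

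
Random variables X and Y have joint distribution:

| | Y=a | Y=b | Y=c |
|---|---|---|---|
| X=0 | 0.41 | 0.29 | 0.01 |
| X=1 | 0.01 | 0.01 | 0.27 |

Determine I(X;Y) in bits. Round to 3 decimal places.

0.675 bits

Marginals: p(X) = (0.7100, 0.2900), p(Y) = (0.4200, 0.3000, 0.2800).
I(X;Y) = Σ p(x,y)·log₂[p(x,y)/(p(x)p(y))].
  (0,a): 0.41·log₂(1.3749) = 0.1883
  (0,b): 0.29·log₂(1.3615) = 0.1291
  (0,c): 0.01·log₂(0.0503) = -0.0431
  (1,a): 0.01·log₂(0.0821) = -0.0361
  (1,b): 0.01·log₂(0.1149) = -0.0312
  (1,c): 0.27·log₂(3.3251) = 0.4680
Sum = 0.675 bits.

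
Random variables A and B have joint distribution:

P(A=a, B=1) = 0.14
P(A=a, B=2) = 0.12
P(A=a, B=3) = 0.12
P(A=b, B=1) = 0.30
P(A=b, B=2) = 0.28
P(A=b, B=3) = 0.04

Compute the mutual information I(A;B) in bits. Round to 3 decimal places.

0.079 bits

Marginals: p(A) = (0.3800, 0.6200), p(B) = (0.4400, 0.4000, 0.1600).
I(A;B) = Σ p(x,y)·log₂[p(x,y)/(p(x)p(y))].
  (a,1): 0.14·log₂(0.8373) = -0.0359
  (a,2): 0.12·log₂(0.7895) = -0.0409
  (a,3): 0.12·log₂(1.9737) = 0.1177
  (b,1): 0.30·log₂(1.0997) = 0.0411
  (b,2): 0.28·log₂(1.1290) = 0.0490
  (b,3): 0.04·log₂(0.4032) = -0.0524
Sum = 0.079 bits.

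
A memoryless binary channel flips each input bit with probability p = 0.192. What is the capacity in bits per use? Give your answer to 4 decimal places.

0.2944 bits

Binary symmetric channel: C = 1 − h₂(ε) where h₂ is the binary entropy function.
h₂(0.192) = −0.192·log₂0.192 − 0.808·log₂0.808 = 0.7056.
C = 1 − 0.7056 = 0.2944 bits per channel use.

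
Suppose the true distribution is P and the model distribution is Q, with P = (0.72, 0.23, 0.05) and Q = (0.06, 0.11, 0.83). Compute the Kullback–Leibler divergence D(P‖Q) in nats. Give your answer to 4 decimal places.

1.8183 nats

D(P‖Q) = Σ p·ln(p/q).
  0.72·ln(0.72/0.06) = 1.78913
  0.23·ln(0.23/0.11) = 0.16965
  0.05·ln(0.05/0.83) = -0.14047
D(P‖Q) = 1.8183 nats.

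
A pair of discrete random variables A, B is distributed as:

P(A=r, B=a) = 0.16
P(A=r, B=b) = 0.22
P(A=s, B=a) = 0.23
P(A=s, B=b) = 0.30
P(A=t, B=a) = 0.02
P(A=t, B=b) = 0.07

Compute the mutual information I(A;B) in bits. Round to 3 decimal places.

Marginals: p(A) = (0.3800, 0.5300, 0.0900), p(B) = (0.4100, 0.5900).
I(A;B) = Σ p(x,y)·log₂[p(x,y)/(p(x)p(y))].
  (r,a): 0.16·log₂(1.0270) = 0.0061
  (r,b): 0.22·log₂(0.9813) = -0.0060
  (s,a): 0.23·log₂(1.0584) = 0.0188
  (s,b): 0.30·log₂(0.9594) = -0.0179
  (t,a): 0.02·log₂(0.5420) = -0.0177
  (t,b): 0.07·log₂(1.3183) = 0.0279
Sum = 0.011 bits.

0.011 bits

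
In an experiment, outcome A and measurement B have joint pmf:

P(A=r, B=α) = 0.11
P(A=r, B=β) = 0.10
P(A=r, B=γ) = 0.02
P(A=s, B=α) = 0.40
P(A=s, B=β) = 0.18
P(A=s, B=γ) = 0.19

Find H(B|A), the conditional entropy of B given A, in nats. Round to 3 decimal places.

1.003 nats

Chain rule: H(B|A) = H(A,B) − H(A).
Marginals: p(A) = (0.2300, 0.7700), p(B) = (0.5100, 0.2800, 0.2100).
H(A,B) = 1.5420 nats; H(A) = 0.5393 nats.
H(B|A) = 1.5420 − 0.5393 = 1.003 nats.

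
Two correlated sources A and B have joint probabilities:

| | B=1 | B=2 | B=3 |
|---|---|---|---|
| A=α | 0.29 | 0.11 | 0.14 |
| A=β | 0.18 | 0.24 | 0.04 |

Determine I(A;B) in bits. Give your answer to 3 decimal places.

Marginals: p(A) = (0.5400, 0.4600), p(B) = (0.4700, 0.3500, 0.1800).
I(A;B) = Σ p(x,y)·log₂[p(x,y)/(p(x)p(y))].
  (α,1): 0.29·log₂(1.1426) = 0.0558
  (α,2): 0.11·log₂(0.5820) = -0.0859
  (α,3): 0.14·log₂(1.4403) = 0.0737
  (β,1): 0.18·log₂(0.8326) = -0.0476
  (β,2): 0.24·log₂(1.4907) = 0.1382
  (β,3): 0.04·log₂(0.4831) = -0.0420
Sum = 0.092 bits.

0.092 bits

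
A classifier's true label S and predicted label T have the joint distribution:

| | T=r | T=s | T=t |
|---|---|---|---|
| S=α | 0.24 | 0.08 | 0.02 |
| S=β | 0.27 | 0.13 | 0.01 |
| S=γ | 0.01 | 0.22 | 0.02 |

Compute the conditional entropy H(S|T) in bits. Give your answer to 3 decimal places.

1.287 bits

Chain rule: H(S|T) = H(S,T) − H(T).
Marginals: p(S) = (0.3400, 0.4100, 0.2500), p(T) = (0.5200, 0.4300, 0.0500).
H(S,T) = 2.5175 bits; H(T) = 1.2302 bits.
H(S|T) = 2.5175 − 1.2302 = 1.287 bits.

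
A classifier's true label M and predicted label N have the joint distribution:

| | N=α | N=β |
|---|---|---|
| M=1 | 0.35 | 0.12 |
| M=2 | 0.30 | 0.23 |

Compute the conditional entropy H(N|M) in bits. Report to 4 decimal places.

Marginals: p(M) = (0.4700, 0.5300), p(N) = (0.6500, 0.3500).
H(N|M) = Σ p(M) · H(N|M=·).
  M=1: p=0.4700, H(N|M=1) = 0.8196
  M=2: p=0.5300, H(N|M=2) = 0.9874
Weighted sum = 0.9085 bits.

0.9085 bits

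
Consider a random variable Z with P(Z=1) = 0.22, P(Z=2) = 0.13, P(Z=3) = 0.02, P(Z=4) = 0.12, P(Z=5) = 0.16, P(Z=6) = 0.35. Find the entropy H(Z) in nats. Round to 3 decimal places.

1.592 nats

H(Z) = −Σ p·ln p.
  −(0.22)·ln(0.22) = 0.3331
  −(0.13)·ln(0.13) = 0.2652
  −(0.02)·ln(0.02) = 0.0782
  −(0.12)·ln(0.12) = 0.2544
  −(0.16)·ln(0.16) = 0.2932
  −(0.35)·ln(0.35) = 0.3674
Sum: 0.3331 + 0.2652 + 0.0782 + 0.2544 + 0.2932 + 0.3674 = 1.592 nats.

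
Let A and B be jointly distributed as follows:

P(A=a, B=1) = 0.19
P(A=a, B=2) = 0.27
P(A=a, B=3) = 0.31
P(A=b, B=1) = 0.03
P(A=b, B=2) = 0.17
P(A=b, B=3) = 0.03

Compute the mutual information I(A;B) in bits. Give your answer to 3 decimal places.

0.082 bits

Marginals: p(A) = (0.7700, 0.2300), p(B) = (0.2200, 0.4400, 0.3400).
I(A;B) = Σ p(x,y)·log₂[p(x,y)/(p(x)p(y))].
  (a,1): 0.19·log₂(1.1216) = 0.0315
  (a,2): 0.27·log₂(0.7969) = -0.0884
  (a,3): 0.31·log₂(1.1841) = 0.0756
  (b,1): 0.03·log₂(0.5929) = -0.0226
  (b,2): 0.17·log₂(1.6798) = 0.1272
  (b,3): 0.03·log₂(0.3836) = -0.0415
Sum = 0.082 bits.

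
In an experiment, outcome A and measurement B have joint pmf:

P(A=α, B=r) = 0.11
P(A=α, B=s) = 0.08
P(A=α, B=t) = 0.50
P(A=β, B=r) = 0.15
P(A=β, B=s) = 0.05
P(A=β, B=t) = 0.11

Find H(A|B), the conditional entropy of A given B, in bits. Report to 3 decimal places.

0.796 bits

Chain rule: H(A|B) = H(A,B) − H(B).
Marginals: p(A) = (0.6900, 0.3100), p(B) = (0.2600, 0.1300, 0.6100).
H(A,B) = 2.1187 bits; H(B) = 1.3229 bits.
H(A|B) = 2.1187 − 1.3229 = 0.796 bits.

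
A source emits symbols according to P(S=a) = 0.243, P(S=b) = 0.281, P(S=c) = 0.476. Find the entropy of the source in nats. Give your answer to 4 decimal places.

H(S) = −Σ p·ln p.
  −(0.243)·ln(0.243) = 0.34377
  −(0.281)·ln(0.281) = 0.35670
  −(0.476)·ln(0.476) = 0.35335
Sum: 0.34377 + 0.35670 + 0.35335 = 1.0538 nats.

1.0538 nats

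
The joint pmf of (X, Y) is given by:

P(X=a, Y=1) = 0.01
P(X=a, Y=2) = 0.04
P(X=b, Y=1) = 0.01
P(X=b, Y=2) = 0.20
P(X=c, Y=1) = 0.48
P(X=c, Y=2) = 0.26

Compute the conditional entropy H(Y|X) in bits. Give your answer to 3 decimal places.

Chain rule: H(Y|X) = H(X,Y) − H(X).
Marginals: p(X) = (0.0500, 0.2100, 0.7400), p(Y) = (0.5000, 0.5000).
H(X,Y) = 1.7966 bits; H(X) = 1.0104 bits.
H(Y|X) = 1.7966 − 1.0104 = 0.786 bits.

0.786 bits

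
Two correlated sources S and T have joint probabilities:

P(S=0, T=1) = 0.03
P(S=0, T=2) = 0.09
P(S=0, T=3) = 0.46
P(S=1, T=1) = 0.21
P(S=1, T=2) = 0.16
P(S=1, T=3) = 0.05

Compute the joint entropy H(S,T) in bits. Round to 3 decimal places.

H(S,T) = −Σ p(x,y)·log₂ p(x,y) over all 6 cells.
  cell (0,1): −0.03·log₂0.03 = 0.1518
  cell (0,2): −0.09·log₂0.09 = 0.3127
  cell (0,3): −0.46·log₂0.46 = 0.5153
  cell (1,1): −0.21·log₂0.21 = 0.4728
  cell (1,2): −0.16·log₂0.16 = 0.4230
  cell (1,3): −0.05·log₂0.05 = 0.2161
Sum = 2.092 bits.

2.092 bits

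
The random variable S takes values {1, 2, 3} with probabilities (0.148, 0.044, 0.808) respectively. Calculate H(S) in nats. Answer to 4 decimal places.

H(S) = −Σ p·ln p.
  −(0.148)·ln(0.148) = 0.28276
  −(0.044)·ln(0.044) = 0.13744
  −(0.808)·ln(0.808) = 0.17226
Sum: 0.28276 + 0.13744 + 0.17226 = 0.5925 nats.

0.5925 nats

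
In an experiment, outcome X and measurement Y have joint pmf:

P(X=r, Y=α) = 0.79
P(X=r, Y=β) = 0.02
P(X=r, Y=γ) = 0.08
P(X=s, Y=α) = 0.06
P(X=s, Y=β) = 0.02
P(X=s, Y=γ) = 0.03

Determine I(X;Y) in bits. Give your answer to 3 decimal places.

0.054 bits

Marginals: p(X) = (0.8900, 0.1100), p(Y) = (0.8500, 0.0400, 0.1100).
I(X;Y) = Σ p(x,y)·log₂[p(x,y)/(p(x)p(y))].
  (r,α): 0.79·log₂(1.0443) = 0.0494
  (r,β): 0.02·log₂(0.5618) = -0.0166
  (r,γ): 0.08·log₂(0.8172) = -0.0233
  (s,α): 0.06·log₂(0.6417) = -0.0384
  (s,β): 0.02·log₂(4.5455) = 0.0437
  (s,γ): 0.03·log₂(2.4793) = 0.0393
Sum = 0.054 bits.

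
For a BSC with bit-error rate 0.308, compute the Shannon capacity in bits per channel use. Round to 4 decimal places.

Binary symmetric channel: C = 1 − h₂(ε) where h₂ is the binary entropy function.
h₂(0.308) = −0.308·log₂0.308 − 0.692·log₂0.692 = 0.8909.
C = 1 − 0.8909 = 0.1091 bits per channel use.

0.1091 bits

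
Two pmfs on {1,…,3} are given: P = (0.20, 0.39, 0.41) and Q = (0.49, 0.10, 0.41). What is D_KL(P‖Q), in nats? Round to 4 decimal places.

D(P‖Q) = Σ p·ln(p/q).
  0.20·ln(0.20/0.49) = -0.17922
  0.39·ln(0.39/0.10) = 0.53078
  0.41·ln(0.41/0.41) = 0.00000
D(P‖Q) = 0.3516 nats.

0.3516 nats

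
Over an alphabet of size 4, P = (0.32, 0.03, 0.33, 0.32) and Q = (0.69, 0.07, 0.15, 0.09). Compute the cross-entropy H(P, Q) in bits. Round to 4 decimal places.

H(P,Q) = −Σ p·log₂ q.
  −0.32·log₂(0.69) = 0.17131
  −0.03·log₂(0.07) = 0.11510
  −0.33·log₂(0.15) = 0.90320
  −0.32·log₂(0.09) = 1.11166
H(P,Q) = 2.3013 bits.

2.3013 bits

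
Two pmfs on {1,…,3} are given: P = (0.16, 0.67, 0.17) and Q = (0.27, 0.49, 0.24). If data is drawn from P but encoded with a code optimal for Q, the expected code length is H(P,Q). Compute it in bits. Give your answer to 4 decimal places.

H(P,Q) = −Σ p·log₂ q.
  −0.16·log₂(0.27) = 0.30223
  −0.67·log₂(0.49) = 0.68953
  −0.17·log₂(0.24) = 0.35001
H(P,Q) = 1.3418 bits.

1.3418 bits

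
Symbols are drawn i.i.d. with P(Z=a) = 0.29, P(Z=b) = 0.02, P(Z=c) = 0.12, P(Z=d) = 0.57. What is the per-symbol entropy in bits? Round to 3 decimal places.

H(Z) = −Σ p·log₂ p.
  −(0.29)·log₂(0.29) = 0.5179
  −(0.02)·log₂(0.02) = 0.1129
  −(0.12)·log₂(0.12) = 0.3671
  −(0.57)·log₂(0.57) = 0.4623
Sum: 0.5179 + 0.1129 + 0.3671 + 0.4623 = 1.460 bits.

1.460 bits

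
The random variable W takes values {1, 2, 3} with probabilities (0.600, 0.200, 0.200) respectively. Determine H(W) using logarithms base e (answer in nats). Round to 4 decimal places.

H(W) = −Σ p·ln p.
  −(0.600)·ln(0.600) = 0.30650
  −(0.200)·ln(0.200) = 0.32189
  −(0.200)·ln(0.200) = 0.32189
Sum: 0.30650 + 0.32189 + 0.32189 = 0.9503 nats.

0.9503 nats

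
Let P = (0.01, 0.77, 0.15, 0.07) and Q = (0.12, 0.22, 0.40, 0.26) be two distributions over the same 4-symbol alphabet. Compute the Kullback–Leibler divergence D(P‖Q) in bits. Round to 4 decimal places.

1.0110 bits

D(P‖Q) = Σ p·log₂(p/q).
  0.01·log₂(0.01/0.12) = -0.03585
  0.77·log₂(0.77/0.22) = 1.39166
  0.15·log₂(0.15/0.40) = -0.21226
  0.07·log₂(0.07/0.26) = -0.13252
D(P‖Q) = 1.0110 bits.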